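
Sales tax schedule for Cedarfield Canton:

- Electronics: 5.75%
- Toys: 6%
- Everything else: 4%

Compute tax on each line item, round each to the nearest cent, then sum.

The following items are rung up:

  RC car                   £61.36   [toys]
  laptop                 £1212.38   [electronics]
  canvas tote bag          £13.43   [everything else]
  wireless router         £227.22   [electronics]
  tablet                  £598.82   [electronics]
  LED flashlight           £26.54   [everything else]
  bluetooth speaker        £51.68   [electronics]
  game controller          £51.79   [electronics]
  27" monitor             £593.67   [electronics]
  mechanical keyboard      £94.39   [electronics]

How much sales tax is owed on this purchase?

RC car £61.36: toys → 6% → £3.68
Laptop £1212.38: electronics → 5.75% → £69.71
Canvas tote bag £13.43: everything else → 4% → £0.54
Wireless router £227.22: electronics → 5.75% → £13.07
Tablet £598.82: electronics → 5.75% → £34.43
LED flashlight £26.54: everything else → 4% → £1.06
Bluetooth speaker £51.68: electronics → 5.75% → £2.97
Game controller £51.79: electronics → 5.75% → £2.98
27" monitor £593.67: electronics → 5.75% → £34.14
Mechanical keyboard £94.39: electronics → 5.75% → £5.43
Total tax = £3.68 + £69.71 + £0.54 + £13.07 + £34.43 + £1.06 + £2.97 + £2.98 + £34.14 + £5.43 = £168.01

£168.01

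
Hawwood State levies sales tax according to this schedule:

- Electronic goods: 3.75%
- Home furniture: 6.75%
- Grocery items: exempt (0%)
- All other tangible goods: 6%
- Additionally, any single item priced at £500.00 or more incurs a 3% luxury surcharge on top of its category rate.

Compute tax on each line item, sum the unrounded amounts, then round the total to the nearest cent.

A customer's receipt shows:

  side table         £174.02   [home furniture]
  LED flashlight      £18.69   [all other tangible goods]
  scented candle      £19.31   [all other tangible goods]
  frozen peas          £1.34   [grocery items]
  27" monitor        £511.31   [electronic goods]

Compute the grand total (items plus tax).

Side table £174.02: home furniture → 6.75% → £11.74635
LED flashlight £18.69: all other tangible goods → 6% → £1.1214
Scented candle £19.31: all other tangible goods → 6% → £1.1586
Frozen peas £1.34: grocery items → 0% → £0.00
27" monitor £511.31: electronic goods → 3.75% + 3% surcharge = 6.75% → £34.513425
Subtotal = £724.67; unrounded tax = £48.539775 → £48.54; total due = £773.21

£773.21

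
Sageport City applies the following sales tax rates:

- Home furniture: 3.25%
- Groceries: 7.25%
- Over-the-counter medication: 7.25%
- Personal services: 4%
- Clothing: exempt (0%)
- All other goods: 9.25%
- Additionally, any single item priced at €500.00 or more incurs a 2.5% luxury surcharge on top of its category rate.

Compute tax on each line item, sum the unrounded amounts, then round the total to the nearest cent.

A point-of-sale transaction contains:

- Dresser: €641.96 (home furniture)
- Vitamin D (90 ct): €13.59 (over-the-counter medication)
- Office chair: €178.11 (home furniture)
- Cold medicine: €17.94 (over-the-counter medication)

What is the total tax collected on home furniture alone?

Dresser €641.96: home furniture → 3.25% + 2.5% surcharge = 5.75% → €36.9127
Office chair €178.11: home furniture → 3.25% → €5.788575
Tax on home furniture: unrounded sum = €42.701275 → €42.70

€42.70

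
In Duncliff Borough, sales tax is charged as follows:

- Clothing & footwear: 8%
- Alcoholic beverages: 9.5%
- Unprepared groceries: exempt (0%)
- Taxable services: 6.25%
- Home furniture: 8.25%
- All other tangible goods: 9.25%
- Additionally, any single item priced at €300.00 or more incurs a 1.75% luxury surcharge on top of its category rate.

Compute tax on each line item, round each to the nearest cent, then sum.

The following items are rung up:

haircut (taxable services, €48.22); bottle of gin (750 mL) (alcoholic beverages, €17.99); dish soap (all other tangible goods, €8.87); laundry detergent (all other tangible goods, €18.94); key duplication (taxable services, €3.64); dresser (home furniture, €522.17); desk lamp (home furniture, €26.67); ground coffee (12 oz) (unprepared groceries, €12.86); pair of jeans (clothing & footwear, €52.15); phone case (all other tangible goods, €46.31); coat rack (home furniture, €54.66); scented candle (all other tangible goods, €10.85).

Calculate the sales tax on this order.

€75.90

Haircut €48.22: taxable services → 6.25% → €3.01
Bottle of gin (750 mL) €17.99: alcoholic beverages → 9.5% → €1.71
Dish soap €8.87: all other tangible goods → 9.25% → €0.82
Laundry detergent €18.94: all other tangible goods → 9.25% → €1.75
Key duplication €3.64: taxable services → 6.25% → €0.23
Dresser €522.17: home furniture → 8.25% + 1.75% surcharge = 10% → €52.22
Desk lamp €26.67: home furniture → 8.25% → €2.20
Ground coffee (12 oz) €12.86: unprepared groceries → 0% → €0.00
Pair of jeans €52.15: clothing & footwear → 8% → €4.17
Phone case €46.31: all other tangible goods → 9.25% → €4.28
Coat rack €54.66: home furniture → 8.25% → €4.51
Scented candle €10.85: all other tangible goods → 9.25% → €1.00
Total tax = €3.01 + €1.71 + €0.82 + €1.75 + €0.23 + €52.22 + €2.20 + €4.17 + €4.28 + €4.51 + €1.00 = €75.90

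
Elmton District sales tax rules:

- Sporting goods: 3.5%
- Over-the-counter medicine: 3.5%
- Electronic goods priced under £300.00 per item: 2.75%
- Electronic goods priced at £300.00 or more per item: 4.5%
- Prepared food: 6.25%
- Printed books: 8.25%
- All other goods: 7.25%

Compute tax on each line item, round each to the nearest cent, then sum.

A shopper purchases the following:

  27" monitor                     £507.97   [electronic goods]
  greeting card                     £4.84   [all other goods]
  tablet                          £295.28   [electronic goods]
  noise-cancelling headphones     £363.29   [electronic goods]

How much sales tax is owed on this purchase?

27" monitor £507.97: electronic goods, £300.00 or more → 4.5% → £22.86
Greeting card £4.84: all other goods → 7.25% → £0.35
Tablet £295.28: electronic goods, under £300.00 → 2.75% → £8.12
Noise-cancelling headphones £363.29: electronic goods, £300.00 or more → 4.5% → £16.35
Total tax = £22.86 + £0.35 + £8.12 + £16.35 = £47.68

£47.68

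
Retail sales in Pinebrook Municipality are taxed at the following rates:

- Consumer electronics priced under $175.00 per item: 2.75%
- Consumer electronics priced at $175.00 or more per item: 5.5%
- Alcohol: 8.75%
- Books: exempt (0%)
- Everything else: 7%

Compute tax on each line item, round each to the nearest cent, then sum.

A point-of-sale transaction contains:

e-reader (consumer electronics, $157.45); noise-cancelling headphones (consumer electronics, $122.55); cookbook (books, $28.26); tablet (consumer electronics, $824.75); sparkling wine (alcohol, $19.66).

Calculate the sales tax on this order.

E-reader $157.45: consumer electronics, under $175.00 → 2.75% → $4.33
Noise-cancelling headphones $122.55: consumer electronics, under $175.00 → 2.75% → $3.37
Cookbook $28.26: books → 0% → $0.00
Tablet $824.75: consumer electronics, $175.00 or more → 5.5% → $45.36
Sparkling wine $19.66: alcohol → 8.75% → $1.72
Total tax = $4.33 + $3.37 + $45.36 + $1.72 = $54.78

$54.78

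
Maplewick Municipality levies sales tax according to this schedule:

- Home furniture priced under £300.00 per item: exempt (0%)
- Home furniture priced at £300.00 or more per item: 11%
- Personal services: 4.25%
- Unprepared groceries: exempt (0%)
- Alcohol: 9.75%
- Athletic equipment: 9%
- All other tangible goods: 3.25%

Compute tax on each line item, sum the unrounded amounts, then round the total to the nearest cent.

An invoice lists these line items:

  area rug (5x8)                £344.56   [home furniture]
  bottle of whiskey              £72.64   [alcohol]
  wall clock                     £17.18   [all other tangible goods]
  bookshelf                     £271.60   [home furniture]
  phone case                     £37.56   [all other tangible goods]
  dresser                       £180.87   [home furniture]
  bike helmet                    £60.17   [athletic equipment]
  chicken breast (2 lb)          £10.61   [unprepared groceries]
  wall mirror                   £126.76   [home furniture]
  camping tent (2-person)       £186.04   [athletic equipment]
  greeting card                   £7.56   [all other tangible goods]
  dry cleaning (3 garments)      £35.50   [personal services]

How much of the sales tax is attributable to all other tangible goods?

£2.02

Wall clock £17.18: all other tangible goods → 3.25% → £0.55835
Phone case £37.56: all other tangible goods → 3.25% → £1.2207
Greeting card £7.56: all other tangible goods → 3.25% → £0.2457
Tax on all other tangible goods: unrounded sum = £2.02475 → £2.02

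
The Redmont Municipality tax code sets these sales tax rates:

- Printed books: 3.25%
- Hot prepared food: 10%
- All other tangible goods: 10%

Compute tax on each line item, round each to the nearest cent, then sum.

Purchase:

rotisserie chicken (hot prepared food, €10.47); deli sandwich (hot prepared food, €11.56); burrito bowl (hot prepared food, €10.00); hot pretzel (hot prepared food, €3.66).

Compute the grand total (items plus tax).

Rotisserie chicken €10.47: hot prepared food → 10% → €1.05
Deli sandwich €11.56: hot prepared food → 10% → €1.16
Burrito bowl €10.00: hot prepared food → 10% → €1.00
Hot pretzel €3.66: hot prepared food → 10% → €0.37
Subtotal = €35.69; tax = €3.58; total due = €39.27

€39.27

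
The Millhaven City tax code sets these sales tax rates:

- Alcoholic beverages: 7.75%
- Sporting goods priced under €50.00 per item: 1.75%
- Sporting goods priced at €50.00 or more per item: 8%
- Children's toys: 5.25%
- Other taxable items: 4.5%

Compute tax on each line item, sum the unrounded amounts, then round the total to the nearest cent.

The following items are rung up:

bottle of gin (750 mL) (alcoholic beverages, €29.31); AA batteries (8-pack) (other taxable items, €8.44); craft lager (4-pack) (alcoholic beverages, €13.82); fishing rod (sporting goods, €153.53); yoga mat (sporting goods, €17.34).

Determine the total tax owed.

Bottle of gin (750 mL) €29.31: alcoholic beverages → 7.75% → €2.271525
AA batteries (8-pack) €8.44: other taxable items → 4.5% → €0.3798
Craft lager (4-pack) €13.82: alcoholic beverages → 7.75% → €1.07105
Fishing rod €153.53: sporting goods, €50.00 or more → 8% → €12.2824
Yoga mat €17.34: sporting goods, under €50.00 → 1.75% → €0.30345
Unrounded tax sum = €16.308225 → €16.31

€16.31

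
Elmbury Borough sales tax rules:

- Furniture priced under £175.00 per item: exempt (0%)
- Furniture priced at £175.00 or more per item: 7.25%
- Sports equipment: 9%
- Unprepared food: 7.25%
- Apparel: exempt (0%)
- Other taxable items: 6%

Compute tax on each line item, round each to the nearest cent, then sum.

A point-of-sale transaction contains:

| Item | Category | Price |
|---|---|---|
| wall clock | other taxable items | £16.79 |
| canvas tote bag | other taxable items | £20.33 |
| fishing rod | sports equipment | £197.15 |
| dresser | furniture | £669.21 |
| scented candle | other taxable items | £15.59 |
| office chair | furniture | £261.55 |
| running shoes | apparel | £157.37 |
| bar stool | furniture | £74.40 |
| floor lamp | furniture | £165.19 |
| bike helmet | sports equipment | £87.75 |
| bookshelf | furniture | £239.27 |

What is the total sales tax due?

Wall clock £16.79: other taxable items → 6% → £1.01
Canvas tote bag £20.33: other taxable items → 6% → £1.22
Fishing rod £197.15: sports equipment → 9% → £17.74
Dresser £669.21: furniture, £175.00 or more → 7.25% → £48.52
Scented candle £15.59: other taxable items → 6% → £0.94
Office chair £261.55: furniture, £175.00 or more → 7.25% → £18.96
Running shoes £157.37: apparel → 0% → £0.00
Bar stool £74.40: furniture, under £175.00 → 0% → £0.00
Floor lamp £165.19: furniture, under £175.00 → 0% → £0.00
Bike helmet £87.75: sports equipment → 9% → £7.90
Bookshelf £239.27: furniture, £175.00 or more → 7.25% → £17.35
Total tax = £1.01 + £1.22 + £17.74 + £48.52 + £0.94 + £18.96 + £7.90 + £17.35 = £113.64

£113.64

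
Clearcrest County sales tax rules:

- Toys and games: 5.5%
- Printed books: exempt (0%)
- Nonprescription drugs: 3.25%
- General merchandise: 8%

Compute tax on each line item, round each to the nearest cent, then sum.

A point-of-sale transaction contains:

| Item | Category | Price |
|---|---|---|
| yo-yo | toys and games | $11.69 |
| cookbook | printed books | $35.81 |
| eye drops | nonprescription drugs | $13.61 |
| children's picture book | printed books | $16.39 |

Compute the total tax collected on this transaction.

Yo-yo $11.69: toys and games → 5.5% → $0.64
Cookbook $35.81: printed books → 0% → $0.00
Eye drops $13.61: nonprescription drugs → 3.25% → $0.44
Children's picture book $16.39: printed books → 0% → $0.00
Total tax = $0.64 + $0.44 = $1.08

$1.08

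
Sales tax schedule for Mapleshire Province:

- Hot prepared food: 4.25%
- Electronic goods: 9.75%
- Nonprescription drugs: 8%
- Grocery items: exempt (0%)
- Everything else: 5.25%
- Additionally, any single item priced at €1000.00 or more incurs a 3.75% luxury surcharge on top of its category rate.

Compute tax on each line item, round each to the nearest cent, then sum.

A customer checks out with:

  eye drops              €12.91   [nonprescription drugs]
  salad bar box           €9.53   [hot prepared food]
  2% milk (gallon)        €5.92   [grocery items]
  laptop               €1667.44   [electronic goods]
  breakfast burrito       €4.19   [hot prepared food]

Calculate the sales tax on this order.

Eye drops €12.91: nonprescription drugs → 8% → €1.03
Salad bar box €9.53: hot prepared food → 4.25% → €0.41
2% milk (gallon) €5.92: grocery items → 0% → €0.00
Laptop €1667.44: electronic goods → 9.75% + 3.75% surcharge = 13.5% → €225.10
Breakfast burrito €4.19: hot prepared food → 4.25% → €0.18
Total tax = €1.03 + €0.41 + €225.10 + €0.18 = €226.72

€226.72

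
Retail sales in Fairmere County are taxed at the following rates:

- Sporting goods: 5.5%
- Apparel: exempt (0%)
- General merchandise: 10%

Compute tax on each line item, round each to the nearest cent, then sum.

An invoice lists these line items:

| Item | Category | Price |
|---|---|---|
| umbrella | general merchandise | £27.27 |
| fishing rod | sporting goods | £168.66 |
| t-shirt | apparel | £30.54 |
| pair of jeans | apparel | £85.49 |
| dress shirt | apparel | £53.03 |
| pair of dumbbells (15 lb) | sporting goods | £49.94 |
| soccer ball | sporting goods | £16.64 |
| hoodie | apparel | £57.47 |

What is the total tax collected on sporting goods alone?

Fishing rod £168.66: sporting goods → 5.5% → £9.28
Pair of dumbbells (15 lb) £49.94: sporting goods → 5.5% → £2.75
Soccer ball £16.64: sporting goods → 5.5% → £0.92
Tax on sporting goods = £9.28 + £2.75 + £0.92 = £12.95

£12.95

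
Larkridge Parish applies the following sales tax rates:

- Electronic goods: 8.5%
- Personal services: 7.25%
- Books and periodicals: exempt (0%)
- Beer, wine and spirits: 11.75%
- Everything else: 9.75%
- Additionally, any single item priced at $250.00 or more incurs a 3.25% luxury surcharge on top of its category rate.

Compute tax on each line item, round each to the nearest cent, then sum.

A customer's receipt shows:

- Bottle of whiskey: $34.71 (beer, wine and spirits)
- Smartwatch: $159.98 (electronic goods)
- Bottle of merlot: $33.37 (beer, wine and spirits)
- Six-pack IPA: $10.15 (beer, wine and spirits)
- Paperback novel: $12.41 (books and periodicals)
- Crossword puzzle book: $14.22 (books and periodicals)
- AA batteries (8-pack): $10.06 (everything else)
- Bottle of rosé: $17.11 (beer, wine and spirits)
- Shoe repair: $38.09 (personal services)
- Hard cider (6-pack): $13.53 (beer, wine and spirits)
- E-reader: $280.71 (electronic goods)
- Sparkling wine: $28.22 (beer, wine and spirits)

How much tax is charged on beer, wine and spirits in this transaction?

Bottle of whiskey $34.71: beer, wine and spirits → 11.75% → $4.08
Bottle of merlot $33.37: beer, wine and spirits → 11.75% → $3.92
Six-pack IPA $10.15: beer, wine and spirits → 11.75% → $1.19
Bottle of rosé $17.11: beer, wine and spirits → 11.75% → $2.01
Hard cider (6-pack) $13.53: beer, wine and spirits → 11.75% → $1.59
Sparkling wine $28.22: beer, wine and spirits → 11.75% → $3.32
Tax on beer, wine and spirits = $4.08 + $3.92 + $1.19 + $2.01 + $1.59 + $3.32 = $16.11

$16.11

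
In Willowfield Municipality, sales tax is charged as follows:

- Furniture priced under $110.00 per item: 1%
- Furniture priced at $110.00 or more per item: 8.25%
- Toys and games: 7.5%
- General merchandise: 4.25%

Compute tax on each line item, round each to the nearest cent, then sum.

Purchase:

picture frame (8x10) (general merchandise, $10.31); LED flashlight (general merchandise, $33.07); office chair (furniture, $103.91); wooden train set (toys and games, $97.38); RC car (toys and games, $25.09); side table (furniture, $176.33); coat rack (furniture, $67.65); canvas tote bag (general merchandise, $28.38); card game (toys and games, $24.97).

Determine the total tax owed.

Picture frame (8x10) $10.31: general merchandise → 4.25% → $0.44
LED flashlight $33.07: general merchandise → 4.25% → $1.41
Office chair $103.91: furniture, under $110.00 → 1% → $1.04
Wooden train set $97.38: toys and games → 7.5% → $7.30
RC car $25.09: toys and games → 7.5% → $1.88
Side table $176.33: furniture, $110.00 or more → 8.25% → $14.55
Coat rack $67.65: furniture, under $110.00 → 1% → $0.68
Canvas tote bag $28.38: general merchandise → 4.25% → $1.21
Card game $24.97: toys and games → 7.5% → $1.87
Total tax = $0.44 + $1.41 + $1.04 + $7.30 + $1.88 + $14.55 + $0.68 + $1.21 + $1.87 = $30.38

$30.38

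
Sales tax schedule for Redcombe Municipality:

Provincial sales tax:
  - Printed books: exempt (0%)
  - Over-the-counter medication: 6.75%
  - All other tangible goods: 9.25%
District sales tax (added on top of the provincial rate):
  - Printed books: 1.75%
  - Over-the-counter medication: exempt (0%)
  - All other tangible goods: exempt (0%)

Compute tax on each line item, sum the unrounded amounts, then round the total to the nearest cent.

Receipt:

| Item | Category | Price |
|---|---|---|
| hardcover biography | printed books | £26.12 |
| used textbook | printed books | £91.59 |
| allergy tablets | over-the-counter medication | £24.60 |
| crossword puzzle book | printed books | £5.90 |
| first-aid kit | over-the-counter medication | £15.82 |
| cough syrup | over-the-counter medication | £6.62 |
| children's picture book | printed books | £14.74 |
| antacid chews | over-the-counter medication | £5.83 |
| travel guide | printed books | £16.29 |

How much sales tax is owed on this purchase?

£6.27

Hardcover biography £26.12: printed books → 0% + 1.75% district = 1.75% → £0.4571
Used textbook £91.59: printed books → 0% + 1.75% district = 1.75% → £1.602825
Allergy tablets £24.60: over-the-counter medication → 6.75% + 0% district = 6.75% → £1.6605
Crossword puzzle book £5.90: printed books → 0% + 1.75% district = 1.75% → £0.10325
First-aid kit £15.82: over-the-counter medication → 6.75% + 0% district = 6.75% → £1.06785
Cough syrup £6.62: over-the-counter medication → 6.75% + 0% district = 6.75% → £0.44685
Children's picture book £14.74: printed books → 0% + 1.75% district = 1.75% → £0.25795
Antacid chews £5.83: over-the-counter medication → 6.75% + 0% district = 6.75% → £0.393525
Travel guide £16.29: printed books → 0% + 1.75% district = 1.75% → £0.285075
Unrounded tax sum = £6.274925 → £6.27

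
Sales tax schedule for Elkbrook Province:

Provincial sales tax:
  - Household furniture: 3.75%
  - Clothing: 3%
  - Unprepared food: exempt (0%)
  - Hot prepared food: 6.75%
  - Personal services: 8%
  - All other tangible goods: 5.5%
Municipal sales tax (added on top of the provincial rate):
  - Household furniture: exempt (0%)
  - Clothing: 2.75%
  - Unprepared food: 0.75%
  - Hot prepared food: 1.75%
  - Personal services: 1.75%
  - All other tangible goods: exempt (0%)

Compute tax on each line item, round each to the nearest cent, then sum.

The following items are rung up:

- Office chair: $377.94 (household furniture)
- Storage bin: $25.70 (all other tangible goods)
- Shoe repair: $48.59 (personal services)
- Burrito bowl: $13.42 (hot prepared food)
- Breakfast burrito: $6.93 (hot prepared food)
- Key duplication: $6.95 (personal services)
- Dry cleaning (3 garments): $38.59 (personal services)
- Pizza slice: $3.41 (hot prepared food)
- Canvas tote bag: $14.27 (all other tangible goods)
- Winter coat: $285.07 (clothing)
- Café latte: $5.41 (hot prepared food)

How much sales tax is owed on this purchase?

Office chair $377.94: household furniture → 3.75% + 0% municipal = 3.75% → $14.17
Storage bin $25.70: all other tangible goods → 5.5% + 0% municipal = 5.5% → $1.41
Shoe repair $48.59: personal services → 8% + 1.75% municipal = 9.75% → $4.74
Burrito bowl $13.42: hot prepared food → 6.75% + 1.75% municipal = 8.5% → $1.14
Breakfast burrito $6.93: hot prepared food → 6.75% + 1.75% municipal = 8.5% → $0.59
Key duplication $6.95: personal services → 8% + 1.75% municipal = 9.75% → $0.68
Dry cleaning (3 garments) $38.59: personal services → 8% + 1.75% municipal = 9.75% → $3.76
Pizza slice $3.41: hot prepared food → 6.75% + 1.75% municipal = 8.5% → $0.29
Canvas tote bag $14.27: all other tangible goods → 5.5% + 0% municipal = 5.5% → $0.78
Winter coat $285.07: clothing → 3% + 2.75% municipal = 5.75% → $16.39
Café latte $5.41: hot prepared food → 6.75% + 1.75% municipal = 8.5% → $0.46
Total tax = $14.17 + $1.41 + $4.74 + $1.14 + $0.59 + $0.68 + $3.76 + $0.29 + $0.78 + $16.39 + $0.46 = $44.41

$44.41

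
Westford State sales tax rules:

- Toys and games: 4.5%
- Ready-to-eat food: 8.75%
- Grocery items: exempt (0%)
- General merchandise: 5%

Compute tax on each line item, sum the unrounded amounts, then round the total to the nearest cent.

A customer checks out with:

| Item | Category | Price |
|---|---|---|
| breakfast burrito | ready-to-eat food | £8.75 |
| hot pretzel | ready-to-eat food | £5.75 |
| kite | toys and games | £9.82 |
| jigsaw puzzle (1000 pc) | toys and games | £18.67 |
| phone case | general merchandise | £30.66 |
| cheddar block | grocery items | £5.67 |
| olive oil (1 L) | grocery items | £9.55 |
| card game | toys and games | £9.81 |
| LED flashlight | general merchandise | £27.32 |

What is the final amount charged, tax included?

Breakfast burrito £8.75: ready-to-eat food → 8.75% → £0.765625
Hot pretzel £5.75: ready-to-eat food → 8.75% → £0.503125
Kite £9.82: toys and games → 4.5% → £0.4419
Jigsaw puzzle (1000 pc) £18.67: toys and games → 4.5% → £0.84015
Phone case £30.66: general merchandise → 5% → £1.533
Cheddar block £5.67: grocery items → 0% → £0.00
Olive oil (1 L) £9.55: grocery items → 0% → £0.00
Card game £9.81: toys and games → 4.5% → £0.44145
LED flashlight £27.32: general merchandise → 5% → £1.366
Subtotal = £126.00; unrounded tax = £5.89125 → £5.89; total due = £131.89

£131.89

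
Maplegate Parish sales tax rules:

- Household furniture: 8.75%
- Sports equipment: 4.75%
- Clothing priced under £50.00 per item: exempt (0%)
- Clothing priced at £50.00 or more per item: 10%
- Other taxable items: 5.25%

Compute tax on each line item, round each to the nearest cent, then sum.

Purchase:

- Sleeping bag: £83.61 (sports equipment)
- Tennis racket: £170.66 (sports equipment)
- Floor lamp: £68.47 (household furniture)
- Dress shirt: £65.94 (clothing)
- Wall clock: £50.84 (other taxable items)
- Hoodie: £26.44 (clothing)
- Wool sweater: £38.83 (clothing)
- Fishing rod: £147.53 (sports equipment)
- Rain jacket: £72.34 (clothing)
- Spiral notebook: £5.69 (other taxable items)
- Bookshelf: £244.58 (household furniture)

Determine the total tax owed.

Sleeping bag £83.61: sports equipment → 4.75% → £3.97
Tennis racket £170.66: sports equipment → 4.75% → £8.11
Floor lamp £68.47: household furniture → 8.75% → £5.99
Dress shirt £65.94: clothing, £50.00 or more → 10% → £6.59
Wall clock £50.84: other taxable items → 5.25% → £2.67
Hoodie £26.44: clothing, under £50.00 → 0% → £0.00
Wool sweater £38.83: clothing, under £50.00 → 0% → £0.00
Fishing rod £147.53: sports equipment → 4.75% → £7.01
Rain jacket £72.34: clothing, £50.00 or more → 10% → £7.23
Spiral notebook £5.69: other taxable items → 5.25% → £0.30
Bookshelf £244.58: household furniture → 8.75% → £21.40
Total tax = £3.97 + £8.11 + £5.99 + £6.59 + £2.67 + £7.01 + £7.23 + £0.30 + £21.40 = £63.27

£63.27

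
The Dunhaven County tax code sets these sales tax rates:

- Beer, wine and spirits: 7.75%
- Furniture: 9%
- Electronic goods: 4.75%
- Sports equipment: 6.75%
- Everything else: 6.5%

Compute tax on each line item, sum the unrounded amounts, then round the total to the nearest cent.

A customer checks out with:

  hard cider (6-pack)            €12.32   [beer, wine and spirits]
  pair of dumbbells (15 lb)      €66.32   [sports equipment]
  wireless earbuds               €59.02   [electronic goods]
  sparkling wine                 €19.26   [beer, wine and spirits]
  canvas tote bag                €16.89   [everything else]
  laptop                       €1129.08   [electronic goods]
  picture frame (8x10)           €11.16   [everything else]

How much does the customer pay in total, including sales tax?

Hard cider (6-pack) €12.32: beer, wine and spirits → 7.75% → €0.9548
Pair of dumbbells (15 lb) €66.32: sports equipment → 6.75% → €4.4766
Wireless earbuds €59.02: electronic goods → 4.75% → €2.80345
Sparkling wine €19.26: beer, wine and spirits → 7.75% → €1.49265
Canvas tote bag €16.89: everything else → 6.5% → €1.09785
Laptop €1129.08: electronic goods → 4.75% → €53.6313
Picture frame (8x10) €11.16: everything else → 6.5% → €0.7254
Subtotal = €1314.05; unrounded tax = €65.18205 → €65.18; total due = €1379.23

€1379.23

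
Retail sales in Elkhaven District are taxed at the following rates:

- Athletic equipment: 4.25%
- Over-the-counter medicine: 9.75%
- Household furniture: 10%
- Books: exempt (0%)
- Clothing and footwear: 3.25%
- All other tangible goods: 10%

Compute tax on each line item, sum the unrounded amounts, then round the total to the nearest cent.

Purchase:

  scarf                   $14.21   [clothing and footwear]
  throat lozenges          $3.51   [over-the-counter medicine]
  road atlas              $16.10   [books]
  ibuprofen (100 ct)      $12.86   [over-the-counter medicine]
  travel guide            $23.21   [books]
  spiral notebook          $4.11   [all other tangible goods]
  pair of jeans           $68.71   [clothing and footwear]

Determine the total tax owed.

$4.70

Scarf $14.21: clothing and footwear → 3.25% → $0.461825
Throat lozenges $3.51: over-the-counter medicine → 9.75% → $0.342225
Road atlas $16.10: books → 0% → $0.00
Ibuprofen (100 ct) $12.86: over-the-counter medicine → 9.75% → $1.25385
Travel guide $23.21: books → 0% → $0.00
Spiral notebook $4.11: all other tangible goods → 10% → $0.411
Pair of jeans $68.71: clothing and footwear → 3.25% → $2.233075
Unrounded tax sum = $4.701975 → $4.70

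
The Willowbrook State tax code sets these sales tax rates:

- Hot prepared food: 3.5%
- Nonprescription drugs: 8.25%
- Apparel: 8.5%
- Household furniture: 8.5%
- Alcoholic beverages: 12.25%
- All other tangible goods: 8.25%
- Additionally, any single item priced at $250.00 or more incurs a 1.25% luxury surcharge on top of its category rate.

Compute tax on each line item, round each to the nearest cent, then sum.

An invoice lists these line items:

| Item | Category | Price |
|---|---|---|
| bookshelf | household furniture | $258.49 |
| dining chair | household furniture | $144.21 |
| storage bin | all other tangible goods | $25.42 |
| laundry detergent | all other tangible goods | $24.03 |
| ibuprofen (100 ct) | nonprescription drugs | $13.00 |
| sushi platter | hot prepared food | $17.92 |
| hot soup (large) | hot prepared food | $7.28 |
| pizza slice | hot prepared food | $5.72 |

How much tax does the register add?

$43.69

Bookshelf $258.49: household furniture → 8.5% + 1.25% surcharge = 9.75% → $25.20
Dining chair $144.21: household furniture → 8.5% → $12.26
Storage bin $25.42: all other tangible goods → 8.25% → $2.10
Laundry detergent $24.03: all other tangible goods → 8.25% → $1.98
Ibuprofen (100 ct) $13.00: nonprescription drugs → 8.25% → $1.07
Sushi platter $17.92: hot prepared food → 3.5% → $0.63
Hot soup (large) $7.28: hot prepared food → 3.5% → $0.25
Pizza slice $5.72: hot prepared food → 3.5% → $0.20
Total tax = $25.20 + $12.26 + $2.10 + $1.98 + $1.07 + $0.63 + $0.25 + $0.20 = $43.69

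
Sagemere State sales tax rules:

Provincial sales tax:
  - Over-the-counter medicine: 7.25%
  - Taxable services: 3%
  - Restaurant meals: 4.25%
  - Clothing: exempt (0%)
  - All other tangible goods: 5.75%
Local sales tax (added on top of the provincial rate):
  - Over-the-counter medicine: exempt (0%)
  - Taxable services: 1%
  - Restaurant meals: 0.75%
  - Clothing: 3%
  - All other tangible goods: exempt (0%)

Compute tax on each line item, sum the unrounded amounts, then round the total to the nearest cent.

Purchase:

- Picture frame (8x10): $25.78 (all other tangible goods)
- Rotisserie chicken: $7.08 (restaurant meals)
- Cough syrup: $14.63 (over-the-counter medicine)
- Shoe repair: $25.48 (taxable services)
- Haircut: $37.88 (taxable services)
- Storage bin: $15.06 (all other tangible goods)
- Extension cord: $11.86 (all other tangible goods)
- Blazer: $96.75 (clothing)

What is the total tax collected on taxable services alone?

Shoe repair $25.48: taxable services → 3% + 1% local = 4% → $1.0192
Haircut $37.88: taxable services → 3% + 1% local = 4% → $1.5152
Tax on taxable services: unrounded sum = $2.5344 → $2.53

$2.53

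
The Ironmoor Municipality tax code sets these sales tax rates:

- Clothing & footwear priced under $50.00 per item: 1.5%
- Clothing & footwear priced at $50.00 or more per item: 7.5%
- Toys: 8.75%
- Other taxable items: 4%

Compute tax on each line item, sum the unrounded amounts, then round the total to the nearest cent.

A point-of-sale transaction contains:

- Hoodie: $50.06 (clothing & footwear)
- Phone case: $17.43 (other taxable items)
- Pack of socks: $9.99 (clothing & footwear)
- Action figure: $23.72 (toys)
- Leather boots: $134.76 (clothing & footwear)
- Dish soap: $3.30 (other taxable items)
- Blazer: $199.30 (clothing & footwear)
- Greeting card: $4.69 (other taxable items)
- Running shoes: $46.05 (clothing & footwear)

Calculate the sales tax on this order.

$32.74

Hoodie $50.06: clothing & footwear, $50.00 or more → 7.5% → $3.7545
Phone case $17.43: other taxable items → 4% → $0.6972
Pack of socks $9.99: clothing & footwear, under $50.00 → 1.5% → $0.14985
Action figure $23.72: toys → 8.75% → $2.0755
Leather boots $134.76: clothing & footwear, $50.00 or more → 7.5% → $10.107
Dish soap $3.30: other taxable items → 4% → $0.132
Blazer $199.30: clothing & footwear, $50.00 or more → 7.5% → $14.9475
Greeting card $4.69: other taxable items → 4% → $0.1876
Running shoes $46.05: clothing & footwear, under $50.00 → 1.5% → $0.69075
Unrounded tax sum = $32.7419 → $32.74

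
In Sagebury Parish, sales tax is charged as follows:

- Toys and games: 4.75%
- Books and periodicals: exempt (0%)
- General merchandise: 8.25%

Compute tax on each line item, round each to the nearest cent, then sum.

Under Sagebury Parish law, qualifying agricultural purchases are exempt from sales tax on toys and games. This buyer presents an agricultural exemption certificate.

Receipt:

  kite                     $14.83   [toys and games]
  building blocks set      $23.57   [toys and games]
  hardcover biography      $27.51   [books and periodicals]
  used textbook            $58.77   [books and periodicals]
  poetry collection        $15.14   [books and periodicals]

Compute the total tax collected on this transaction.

Kite $14.83: toys and games, buyer-exempt → 0% → $0.00
Building blocks set $23.57: toys and games, buyer-exempt → 0% → $0.00
Hardcover biography $27.51: books and periodicals → 0% → $0.00
Used textbook $58.77: books and periodicals → 0% → $0.00
Poetry collection $15.14: books and periodicals → 0% → $0.00
Total tax = $0.00

$0.00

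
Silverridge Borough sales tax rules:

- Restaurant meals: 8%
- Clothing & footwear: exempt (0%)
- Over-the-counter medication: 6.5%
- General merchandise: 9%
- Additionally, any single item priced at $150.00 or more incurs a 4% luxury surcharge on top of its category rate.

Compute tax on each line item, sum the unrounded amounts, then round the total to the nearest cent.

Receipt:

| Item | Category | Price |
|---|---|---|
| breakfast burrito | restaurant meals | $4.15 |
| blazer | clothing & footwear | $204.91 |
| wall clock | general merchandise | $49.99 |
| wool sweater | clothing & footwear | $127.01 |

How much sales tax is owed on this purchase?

$13.03

Breakfast burrito $4.15: restaurant meals → 8% → $0.332
Blazer $204.91: clothing & footwear → 0% + 4% surcharge = 4% → $8.1964
Wall clock $49.99: general merchandise → 9% → $4.4991
Wool sweater $127.01: clothing & footwear → 0% → $0.00
Unrounded tax sum = $13.0275 → $13.03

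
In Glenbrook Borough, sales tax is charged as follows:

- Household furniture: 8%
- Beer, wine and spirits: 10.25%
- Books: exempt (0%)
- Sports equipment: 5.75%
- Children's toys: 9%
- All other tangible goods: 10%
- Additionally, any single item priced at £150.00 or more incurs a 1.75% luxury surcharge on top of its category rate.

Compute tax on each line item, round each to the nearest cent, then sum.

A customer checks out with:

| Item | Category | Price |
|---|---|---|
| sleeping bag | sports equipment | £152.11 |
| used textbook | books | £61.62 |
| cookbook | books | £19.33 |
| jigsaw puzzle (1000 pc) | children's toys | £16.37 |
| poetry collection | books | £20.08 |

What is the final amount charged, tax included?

Sleeping bag £152.11: sports equipment → 5.75% + 1.75% surcharge = 7.5% → £11.41
Used textbook £61.62: books → 0% → £0.00
Cookbook £19.33: books → 0% → £0.00
Jigsaw puzzle (1000 pc) £16.37: children's toys → 9% → £1.47
Poetry collection £20.08: books → 0% → £0.00
Subtotal = £269.51; tax = £12.88; total due = £282.39

£282.39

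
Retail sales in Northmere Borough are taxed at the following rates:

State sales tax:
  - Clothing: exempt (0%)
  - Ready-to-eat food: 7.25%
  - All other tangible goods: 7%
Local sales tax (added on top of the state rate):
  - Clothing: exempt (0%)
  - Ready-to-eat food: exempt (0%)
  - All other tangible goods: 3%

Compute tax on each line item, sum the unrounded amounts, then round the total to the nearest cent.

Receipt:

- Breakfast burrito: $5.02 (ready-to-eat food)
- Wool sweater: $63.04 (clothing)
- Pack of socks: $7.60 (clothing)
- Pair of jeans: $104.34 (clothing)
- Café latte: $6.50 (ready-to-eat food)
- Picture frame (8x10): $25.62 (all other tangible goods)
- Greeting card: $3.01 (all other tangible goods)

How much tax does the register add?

$3.70

Breakfast burrito $5.02: ready-to-eat food → 7.25% + 0% local = 7.25% → $0.36395
Wool sweater $63.04: clothing → 0% + 0% local = 0% → $0.00
Pack of socks $7.60: clothing → 0% + 0% local = 0% → $0.00
Pair of jeans $104.34: clothing → 0% + 0% local = 0% → $0.00
Café latte $6.50: ready-to-eat food → 7.25% + 0% local = 7.25% → $0.47125
Picture frame (8x10) $25.62: all other tangible goods → 7% + 3% local = 10% → $2.562
Greeting card $3.01: all other tangible goods → 7% + 3% local = 10% → $0.301
Unrounded tax sum = $3.6982 → $3.70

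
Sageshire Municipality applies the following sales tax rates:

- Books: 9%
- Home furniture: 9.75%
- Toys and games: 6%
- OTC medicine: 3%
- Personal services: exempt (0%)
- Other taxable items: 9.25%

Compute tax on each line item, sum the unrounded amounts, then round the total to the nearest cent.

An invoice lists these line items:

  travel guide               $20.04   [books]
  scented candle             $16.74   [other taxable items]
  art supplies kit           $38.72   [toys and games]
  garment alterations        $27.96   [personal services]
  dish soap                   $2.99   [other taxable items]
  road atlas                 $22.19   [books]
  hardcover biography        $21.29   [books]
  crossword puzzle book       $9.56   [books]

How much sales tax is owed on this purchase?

Travel guide $20.04: books → 9% → $1.8036
Scented candle $16.74: other taxable items → 9.25% → $1.54845
Art supplies kit $38.72: toys and games → 6% → $2.3232
Garment alterations $27.96: personal services → 0% → $0.00
Dish soap $2.99: other taxable items → 9.25% → $0.276575
Road atlas $22.19: books → 9% → $1.9971
Hardcover biography $21.29: books → 9% → $1.9161
Crossword puzzle book $9.56: books → 9% → $0.8604
Unrounded tax sum = $10.725425 → $10.73

$10.73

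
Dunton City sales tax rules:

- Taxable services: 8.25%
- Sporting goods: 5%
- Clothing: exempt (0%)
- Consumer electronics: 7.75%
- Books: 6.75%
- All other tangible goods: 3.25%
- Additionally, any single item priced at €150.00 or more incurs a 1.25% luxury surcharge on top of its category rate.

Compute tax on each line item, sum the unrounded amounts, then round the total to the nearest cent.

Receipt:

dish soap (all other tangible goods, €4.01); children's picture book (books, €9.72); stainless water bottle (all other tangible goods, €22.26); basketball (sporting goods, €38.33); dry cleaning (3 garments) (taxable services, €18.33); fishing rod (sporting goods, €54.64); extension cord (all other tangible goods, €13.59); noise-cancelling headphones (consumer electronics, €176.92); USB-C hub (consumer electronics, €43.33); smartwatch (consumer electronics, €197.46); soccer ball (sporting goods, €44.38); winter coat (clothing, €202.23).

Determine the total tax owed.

€49.91

Dish soap €4.01: all other tangible goods → 3.25% → €0.130325
Children's picture book €9.72: books → 6.75% → €0.6561
Stainless water bottle €22.26: all other tangible goods → 3.25% → €0.72345
Basketball €38.33: sporting goods → 5% → €1.9165
Dry cleaning (3 garments) €18.33: taxable services → 8.25% → €1.512225
Fishing rod €54.64: sporting goods → 5% → €2.732
Extension cord €13.59: all other tangible goods → 3.25% → €0.441675
Noise-cancelling headphones €176.92: consumer electronics → 7.75% + 1.25% surcharge = 9% → €15.9228
USB-C hub €43.33: consumer electronics → 7.75% → €3.358075
Smartwatch €197.46: consumer electronics → 7.75% + 1.25% surcharge = 9% → €17.7714
Soccer ball €44.38: sporting goods → 5% → €2.219
Winter coat €202.23: clothing → 0% + 1.25% surcharge = 1.25% → €2.527875
Unrounded tax sum = €49.911425 → €49.91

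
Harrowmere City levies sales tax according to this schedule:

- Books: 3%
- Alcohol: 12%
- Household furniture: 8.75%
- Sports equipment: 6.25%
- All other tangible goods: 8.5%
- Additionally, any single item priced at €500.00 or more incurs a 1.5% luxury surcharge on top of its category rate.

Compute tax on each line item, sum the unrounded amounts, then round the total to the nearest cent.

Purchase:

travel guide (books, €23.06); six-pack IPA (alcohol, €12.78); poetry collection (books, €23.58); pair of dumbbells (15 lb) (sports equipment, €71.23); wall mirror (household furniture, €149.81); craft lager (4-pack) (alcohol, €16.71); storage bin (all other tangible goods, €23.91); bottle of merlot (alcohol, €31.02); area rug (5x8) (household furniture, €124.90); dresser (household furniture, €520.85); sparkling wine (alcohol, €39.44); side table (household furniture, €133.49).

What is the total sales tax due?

€108.98

Travel guide €23.06: books → 3% → €0.6918
Six-pack IPA €12.78: alcohol → 12% → €1.5336
Poetry collection €23.58: books → 3% → €0.7074
Pair of dumbbells (15 lb) €71.23: sports equipment → 6.25% → €4.451875
Wall mirror €149.81: household furniture → 8.75% → €13.108375
Craft lager (4-pack) €16.71: alcohol → 12% → €2.0052
Storage bin €23.91: all other tangible goods → 8.5% → €2.03235
Bottle of merlot €31.02: alcohol → 12% → €3.7224
Area rug (5x8) €124.90: household furniture → 8.75% → €10.92875
Dresser €520.85: household furniture → 8.75% + 1.5% surcharge = 10.25% → €53.387125
Sparkling wine €39.44: alcohol → 12% → €4.7328
Side table €133.49: household furniture → 8.75% → €11.680375
Unrounded tax sum = €108.98205 → €108.98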